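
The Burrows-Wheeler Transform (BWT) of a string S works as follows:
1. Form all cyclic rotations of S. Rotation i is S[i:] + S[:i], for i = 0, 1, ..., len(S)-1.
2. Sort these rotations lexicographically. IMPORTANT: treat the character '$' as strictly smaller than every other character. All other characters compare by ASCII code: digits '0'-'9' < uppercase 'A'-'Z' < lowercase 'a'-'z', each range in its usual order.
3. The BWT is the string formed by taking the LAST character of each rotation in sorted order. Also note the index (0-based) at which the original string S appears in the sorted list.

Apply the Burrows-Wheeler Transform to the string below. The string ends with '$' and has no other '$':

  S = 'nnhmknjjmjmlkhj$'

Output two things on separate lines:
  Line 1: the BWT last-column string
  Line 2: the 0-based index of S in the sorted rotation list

Answer: jknhnjmlmmjhjnk$
15

Derivation:
All 16 rotations (rotation i = S[i:]+S[:i]):
  rot[0] = nnhmknjjmjmlkhj$
  rot[1] = nhmknjjmjmlkhj$n
  rot[2] = hmknjjmjmlkhj$nn
  rot[3] = mknjjmjmlkhj$nnh
  rot[4] = knjjmjmlkhj$nnhm
  rot[5] = njjmjmlkhj$nnhmk
  rot[6] = jjmjmlkhj$nnhmkn
  rot[7] = jmjmlkhj$nnhmknj
  rot[8] = mjmlkhj$nnhmknjj
  rot[9] = jmlkhj$nnhmknjjm
  rot[10] = mlkhj$nnhmknjjmj
  rot[11] = lkhj$nnhmknjjmjm
  rot[12] = khj$nnhmknjjmjml
  rot[13] = hj$nnhmknjjmjmlk
  rot[14] = j$nnhmknjjmjmlkh
  rot[15] = $nnhmknjjmjmlkhj
Sorted (with $ < everything):
  sorted[0] = $nnhmknjjmjmlkhj  (last char: 'j')
  sorted[1] = hj$nnhmknjjmjmlk  (last char: 'k')
  sorted[2] = hmknjjmjmlkhj$nn  (last char: 'n')
  sorted[3] = j$nnhmknjjmjmlkh  (last char: 'h')
  sorted[4] = jjmjmlkhj$nnhmkn  (last char: 'n')
  sorted[5] = jmjmlkhj$nnhmknj  (last char: 'j')
  sorted[6] = jmlkhj$nnhmknjjm  (last char: 'm')
  sorted[7] = khj$nnhmknjjmjml  (last char: 'l')
  sorted[8] = knjjmjmlkhj$nnhm  (last char: 'm')
  sorted[9] = lkhj$nnhmknjjmjm  (last char: 'm')
  sorted[10] = mjmlkhj$nnhmknjj  (last char: 'j')
  sorted[11] = mknjjmjmlkhj$nnh  (last char: 'h')
  sorted[12] = mlkhj$nnhmknjjmj  (last char: 'j')
  sorted[13] = nhmknjjmjmlkhj$n  (last char: 'n')
  sorted[14] = njjmjmlkhj$nnhmk  (last char: 'k')
  sorted[15] = nnhmknjjmjmlkhj$  (last char: '$')
Last column: jknhnjmlmmjhjnk$
Original string S is at sorted index 15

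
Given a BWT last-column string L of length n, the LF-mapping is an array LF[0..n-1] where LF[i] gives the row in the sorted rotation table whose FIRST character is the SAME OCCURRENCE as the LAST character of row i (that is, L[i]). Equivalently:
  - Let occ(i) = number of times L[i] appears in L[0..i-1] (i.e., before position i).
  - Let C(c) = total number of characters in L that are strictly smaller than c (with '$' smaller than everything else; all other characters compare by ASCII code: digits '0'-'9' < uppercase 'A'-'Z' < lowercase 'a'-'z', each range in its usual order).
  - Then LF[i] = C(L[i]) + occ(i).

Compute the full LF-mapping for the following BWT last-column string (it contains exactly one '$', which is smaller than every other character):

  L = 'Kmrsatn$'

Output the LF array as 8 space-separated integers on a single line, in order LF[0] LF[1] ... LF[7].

Answer: 1 3 5 6 2 7 4 0

Derivation:
Char counts: '$':1, 'K':1, 'a':1, 'm':1, 'n':1, 'r':1, 's':1, 't':1
C (first-col start): C('$')=0, C('K')=1, C('a')=2, C('m')=3, C('n')=4, C('r')=5, C('s')=6, C('t')=7
L[0]='K': occ=0, LF[0]=C('K')+0=1+0=1
L[1]='m': occ=0, LF[1]=C('m')+0=3+0=3
L[2]='r': occ=0, LF[2]=C('r')+0=5+0=5
L[3]='s': occ=0, LF[3]=C('s')+0=6+0=6
L[4]='a': occ=0, LF[4]=C('a')+0=2+0=2
L[5]='t': occ=0, LF[5]=C('t')+0=7+0=7
L[6]='n': occ=0, LF[6]=C('n')+0=4+0=4
L[7]='$': occ=0, LF[7]=C('$')+0=0+0=0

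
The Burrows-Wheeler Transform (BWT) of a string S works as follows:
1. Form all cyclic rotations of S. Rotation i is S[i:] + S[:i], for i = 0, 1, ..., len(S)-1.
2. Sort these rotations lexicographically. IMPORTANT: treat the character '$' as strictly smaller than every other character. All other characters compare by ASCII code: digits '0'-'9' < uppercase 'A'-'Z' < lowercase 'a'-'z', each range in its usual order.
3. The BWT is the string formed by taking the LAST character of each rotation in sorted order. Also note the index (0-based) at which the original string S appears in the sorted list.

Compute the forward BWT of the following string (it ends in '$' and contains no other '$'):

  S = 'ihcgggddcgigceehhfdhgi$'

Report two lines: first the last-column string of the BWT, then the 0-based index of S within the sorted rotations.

All 23 rotations (rotation i = S[i:]+S[:i]):
  rot[0] = ihcgggddcgigceehhfdhgi$
  rot[1] = hcgggddcgigceehhfdhgi$i
  rot[2] = cgggddcgigceehhfdhgi$ih
  rot[3] = gggddcgigceehhfdhgi$ihc
  rot[4] = ggddcgigceehhfdhgi$ihcg
  rot[5] = gddcgigceehhfdhgi$ihcgg
  rot[6] = ddcgigceehhfdhgi$ihcggg
  rot[7] = dcgigceehhfdhgi$ihcgggd
  rot[8] = cgigceehhfdhgi$ihcgggdd
  rot[9] = gigceehhfdhgi$ihcgggddc
  rot[10] = igceehhfdhgi$ihcgggddcg
  rot[11] = gceehhfdhgi$ihcgggddcgi
  rot[12] = ceehhfdhgi$ihcgggddcgig
  rot[13] = eehhfdhgi$ihcgggddcgigc
  rot[14] = ehhfdhgi$ihcgggddcgigce
  rot[15] = hhfdhgi$ihcgggddcgigcee
  rot[16] = hfdhgi$ihcgggddcgigceeh
  rot[17] = fdhgi$ihcgggddcgigceehh
  rot[18] = dhgi$ihcgggddcgigceehhf
  rot[19] = hgi$ihcgggddcgigceehhfd
  rot[20] = gi$ihcgggddcgigceehhfdh
  rot[21] = i$ihcgggddcgigceehhfdhg
  rot[22] = $ihcgggddcgigceehhfdhgi
Sorted (with $ < everything):
  sorted[0] = $ihcgggddcgigceehhfdhgi  (last char: 'i')
  sorted[1] = ceehhfdhgi$ihcgggddcgig  (last char: 'g')
  sorted[2] = cgggddcgigceehhfdhgi$ih  (last char: 'h')
  sorted[3] = cgigceehhfdhgi$ihcgggdd  (last char: 'd')
  sorted[4] = dcgigceehhfdhgi$ihcgggd  (last char: 'd')
  sorted[5] = ddcgigceehhfdhgi$ihcggg  (last char: 'g')
  sorted[6] = dhgi$ihcgggddcgigceehhf  (last char: 'f')
  sorted[7] = eehhfdhgi$ihcgggddcgigc  (last char: 'c')
  sorted[8] = ehhfdhgi$ihcgggddcgigce  (last char: 'e')
  sorted[9] = fdhgi$ihcgggddcgigceehh  (last char: 'h')
  sorted[10] = gceehhfdhgi$ihcgggddcgi  (last char: 'i')
  sorted[11] = gddcgigceehhfdhgi$ihcgg  (last char: 'g')
  sorted[12] = ggddcgigceehhfdhgi$ihcg  (last char: 'g')
  sorted[13] = gggddcgigceehhfdhgi$ihc  (last char: 'c')
  sorted[14] = gi$ihcgggddcgigceehhfdh  (last char: 'h')
  sorted[15] = gigceehhfdhgi$ihcgggddc  (last char: 'c')
  sorted[16] = hcgggddcgigceehhfdhgi$i  (last char: 'i')
  sorted[17] = hfdhgi$ihcgggddcgigceeh  (last char: 'h')
  sorted[18] = hgi$ihcgggddcgigceehhfd  (last char: 'd')
  sorted[19] = hhfdhgi$ihcgggddcgigcee  (last char: 'e')
  sorted[20] = i$ihcgggddcgigceehhfdhg  (last char: 'g')
  sorted[21] = igceehhfdhgi$ihcgggddcg  (last char: 'g')
  sorted[22] = ihcgggddcgigceehhfdhgi$  (last char: '$')
Last column: ighddgfcehiggchcihdegg$
Original string S is at sorted index 22

Answer: ighddgfcehiggchcihdegg$
22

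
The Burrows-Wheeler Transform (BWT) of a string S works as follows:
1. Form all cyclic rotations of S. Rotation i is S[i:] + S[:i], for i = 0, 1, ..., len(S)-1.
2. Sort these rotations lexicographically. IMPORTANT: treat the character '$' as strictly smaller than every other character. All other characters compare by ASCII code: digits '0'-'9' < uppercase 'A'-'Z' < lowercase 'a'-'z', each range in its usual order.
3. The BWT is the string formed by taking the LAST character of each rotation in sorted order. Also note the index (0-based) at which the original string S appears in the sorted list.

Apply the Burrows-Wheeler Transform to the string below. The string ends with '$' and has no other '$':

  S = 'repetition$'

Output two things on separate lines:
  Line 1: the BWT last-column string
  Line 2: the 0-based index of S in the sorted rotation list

All 11 rotations (rotation i = S[i:]+S[:i]):
  rot[0] = repetition$
  rot[1] = epetition$r
  rot[2] = petition$re
  rot[3] = etition$rep
  rot[4] = tition$repe
  rot[5] = ition$repet
  rot[6] = tion$repeti
  rot[7] = ion$repetit
  rot[8] = on$repetiti
  rot[9] = n$repetitio
  rot[10] = $repetition
Sorted (with $ < everything):
  sorted[0] = $repetition  (last char: 'n')
  sorted[1] = epetition$r  (last char: 'r')
  sorted[2] = etition$rep  (last char: 'p')
  sorted[3] = ion$repetit  (last char: 't')
  sorted[4] = ition$repet  (last char: 't')
  sorted[5] = n$repetitio  (last char: 'o')
  sorted[6] = on$repetiti  (last char: 'i')
  sorted[7] = petition$re  (last char: 'e')
  sorted[8] = repetition$  (last char: '$')
  sorted[9] = tion$repeti  (last char: 'i')
  sorted[10] = tition$repe  (last char: 'e')
Last column: nrpttoie$ie
Original string S is at sorted index 8

Answer: nrpttoie$ie
8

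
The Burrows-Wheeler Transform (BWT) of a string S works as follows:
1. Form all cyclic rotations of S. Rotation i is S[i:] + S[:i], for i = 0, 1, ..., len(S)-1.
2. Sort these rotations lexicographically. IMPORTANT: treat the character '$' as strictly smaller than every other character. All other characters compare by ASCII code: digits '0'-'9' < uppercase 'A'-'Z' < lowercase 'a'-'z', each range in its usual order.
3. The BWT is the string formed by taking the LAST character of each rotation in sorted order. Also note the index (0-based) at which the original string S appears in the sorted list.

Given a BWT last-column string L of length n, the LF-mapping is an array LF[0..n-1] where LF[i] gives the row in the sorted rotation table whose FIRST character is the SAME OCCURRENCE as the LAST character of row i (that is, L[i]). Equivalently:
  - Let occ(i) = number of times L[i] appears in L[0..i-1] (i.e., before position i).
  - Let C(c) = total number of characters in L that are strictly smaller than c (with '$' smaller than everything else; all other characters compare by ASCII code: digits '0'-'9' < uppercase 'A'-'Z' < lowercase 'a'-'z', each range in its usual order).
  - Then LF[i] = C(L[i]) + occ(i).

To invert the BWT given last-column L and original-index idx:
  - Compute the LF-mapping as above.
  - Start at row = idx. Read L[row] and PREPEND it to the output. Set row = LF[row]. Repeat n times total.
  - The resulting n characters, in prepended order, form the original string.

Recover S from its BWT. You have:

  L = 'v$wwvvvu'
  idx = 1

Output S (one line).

Answer: uwvvvwv$

Derivation:
LF mapping: 2 0 6 7 3 4 5 1
Walk LF starting at row 1, prepending L[row]:
  step 1: row=1, L[1]='$', prepend. Next row=LF[1]=0
  step 2: row=0, L[0]='v', prepend. Next row=LF[0]=2
  step 3: row=2, L[2]='w', prepend. Next row=LF[2]=6
  step 4: row=6, L[6]='v', prepend. Next row=LF[6]=5
  step 5: row=5, L[5]='v', prepend. Next row=LF[5]=4
  step 6: row=4, L[4]='v', prepend. Next row=LF[4]=3
  step 7: row=3, L[3]='w', prepend. Next row=LF[3]=7
  step 8: row=7, L[7]='u', prepend. Next row=LF[7]=1
Reversed output: uwvvvwv$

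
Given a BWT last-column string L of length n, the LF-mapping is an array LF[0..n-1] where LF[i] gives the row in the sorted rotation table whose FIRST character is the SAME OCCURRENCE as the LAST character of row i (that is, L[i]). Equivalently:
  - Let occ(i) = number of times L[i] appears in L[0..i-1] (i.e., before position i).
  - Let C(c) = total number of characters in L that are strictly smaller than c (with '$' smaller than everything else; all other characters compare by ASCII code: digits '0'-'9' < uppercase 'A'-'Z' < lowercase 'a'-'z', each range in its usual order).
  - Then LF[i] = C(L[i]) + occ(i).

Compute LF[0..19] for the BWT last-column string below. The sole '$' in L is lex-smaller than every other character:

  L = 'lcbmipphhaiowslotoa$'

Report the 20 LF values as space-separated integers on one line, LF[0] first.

Answer: 9 4 3 11 7 15 16 5 6 1 8 12 19 17 10 13 18 14 2 0

Derivation:
Char counts: '$':1, 'a':2, 'b':1, 'c':1, 'h':2, 'i':2, 'l':2, 'm':1, 'o':3, 'p':2, 's':1, 't':1, 'w':1
C (first-col start): C('$')=0, C('a')=1, C('b')=3, C('c')=4, C('h')=5, C('i')=7, C('l')=9, C('m')=11, C('o')=12, C('p')=15, C('s')=17, C('t')=18, C('w')=19
L[0]='l': occ=0, LF[0]=C('l')+0=9+0=9
L[1]='c': occ=0, LF[1]=C('c')+0=4+0=4
L[2]='b': occ=0, LF[2]=C('b')+0=3+0=3
L[3]='m': occ=0, LF[3]=C('m')+0=11+0=11
L[4]='i': occ=0, LF[4]=C('i')+0=7+0=7
L[5]='p': occ=0, LF[5]=C('p')+0=15+0=15
L[6]='p': occ=1, LF[6]=C('p')+1=15+1=16
L[7]='h': occ=0, LF[7]=C('h')+0=5+0=5
L[8]='h': occ=1, LF[8]=C('h')+1=5+1=6
L[9]='a': occ=0, LF[9]=C('a')+0=1+0=1
L[10]='i': occ=1, LF[10]=C('i')+1=7+1=8
L[11]='o': occ=0, LF[11]=C('o')+0=12+0=12
L[12]='w': occ=0, LF[12]=C('w')+0=19+0=19
L[13]='s': occ=0, LF[13]=C('s')+0=17+0=17
L[14]='l': occ=1, LF[14]=C('l')+1=9+1=10
L[15]='o': occ=1, LF[15]=C('o')+1=12+1=13
L[16]='t': occ=0, LF[16]=C('t')+0=18+0=18
L[17]='o': occ=2, LF[17]=C('o')+2=12+2=14
L[18]='a': occ=1, LF[18]=C('a')+1=1+1=2
L[19]='$': occ=0, LF[19]=C('$')+0=0+0=0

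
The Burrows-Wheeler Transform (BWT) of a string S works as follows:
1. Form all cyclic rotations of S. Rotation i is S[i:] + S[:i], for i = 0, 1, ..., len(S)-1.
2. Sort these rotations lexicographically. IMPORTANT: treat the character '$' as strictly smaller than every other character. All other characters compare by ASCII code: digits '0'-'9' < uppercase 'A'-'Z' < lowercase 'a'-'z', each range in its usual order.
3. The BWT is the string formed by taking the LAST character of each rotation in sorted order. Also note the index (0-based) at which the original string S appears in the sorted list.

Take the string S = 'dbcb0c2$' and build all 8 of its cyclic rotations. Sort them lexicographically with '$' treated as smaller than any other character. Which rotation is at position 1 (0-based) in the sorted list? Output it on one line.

All 8 rotations (rotation i = S[i:]+S[:i]):
  rot[0] = dbcb0c2$
  rot[1] = bcb0c2$d
  rot[2] = cb0c2$db
  rot[3] = b0c2$dbc
  rot[4] = 0c2$dbcb
  rot[5] = c2$dbcb0
  rot[6] = 2$dbcb0c
  rot[7] = $dbcb0c2
Sorted (with $ < everything):
  sorted[0] = $dbcb0c2
  sorted[1] = 0c2$dbcb
  sorted[2] = 2$dbcb0c
  sorted[3] = b0c2$dbc
  sorted[4] = bcb0c2$d
  sorted[5] = c2$dbcb0
  sorted[6] = cb0c2$db
  sorted[7] = dbcb0c2$
sorted[1] = 0c2$dbcb

Answer: 0c2$dbcb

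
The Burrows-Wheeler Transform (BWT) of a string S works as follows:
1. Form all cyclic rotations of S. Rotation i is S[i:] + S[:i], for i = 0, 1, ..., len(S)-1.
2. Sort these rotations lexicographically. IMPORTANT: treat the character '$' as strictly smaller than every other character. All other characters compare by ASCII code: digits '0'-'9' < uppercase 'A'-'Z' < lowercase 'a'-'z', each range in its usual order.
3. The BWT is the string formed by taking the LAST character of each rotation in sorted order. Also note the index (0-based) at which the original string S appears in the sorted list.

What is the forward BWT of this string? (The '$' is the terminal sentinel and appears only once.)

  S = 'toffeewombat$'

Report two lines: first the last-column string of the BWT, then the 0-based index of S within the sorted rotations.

All 13 rotations (rotation i = S[i:]+S[:i]):
  rot[0] = toffeewombat$
  rot[1] = offeewombat$t
  rot[2] = ffeewombat$to
  rot[3] = feewombat$tof
  rot[4] = eewombat$toff
  rot[5] = ewombat$toffe
  rot[6] = wombat$toffee
  rot[7] = ombat$toffeew
  rot[8] = mbat$toffeewo
  rot[9] = bat$toffeewom
  rot[10] = at$toffeewomb
  rot[11] = t$toffeewomba
  rot[12] = $toffeewombat
Sorted (with $ < everything):
  sorted[0] = $toffeewombat  (last char: 't')
  sorted[1] = at$toffeewomb  (last char: 'b')
  sorted[2] = bat$toffeewom  (last char: 'm')
  sorted[3] = eewombat$toff  (last char: 'f')
  sorted[4] = ewombat$toffe  (last char: 'e')
  sorted[5] = feewombat$tof  (last char: 'f')
  sorted[6] = ffeewombat$to  (last char: 'o')
  sorted[7] = mbat$toffeewo  (last char: 'o')
  sorted[8] = offeewombat$t  (last char: 't')
  sorted[9] = ombat$toffeew  (last char: 'w')
  sorted[10] = t$toffeewomba  (last char: 'a')
  sorted[11] = toffeewombat$  (last char: '$')
  sorted[12] = wombat$toffee  (last char: 'e')
Last column: tbmfefootwa$e
Original string S is at sorted index 11

Answer: tbmfefootwa$e
11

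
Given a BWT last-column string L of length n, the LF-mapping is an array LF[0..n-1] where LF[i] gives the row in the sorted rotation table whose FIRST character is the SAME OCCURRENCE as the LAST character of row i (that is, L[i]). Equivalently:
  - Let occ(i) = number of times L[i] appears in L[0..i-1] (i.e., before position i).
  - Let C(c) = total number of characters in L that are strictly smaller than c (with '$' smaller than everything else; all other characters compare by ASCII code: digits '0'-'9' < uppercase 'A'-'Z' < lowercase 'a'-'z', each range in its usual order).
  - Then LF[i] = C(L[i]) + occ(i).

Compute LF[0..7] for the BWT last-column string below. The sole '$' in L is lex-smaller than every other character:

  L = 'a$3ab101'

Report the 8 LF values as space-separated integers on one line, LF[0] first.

Answer: 5 0 4 6 7 2 1 3

Derivation:
Char counts: '$':1, '0':1, '1':2, '3':1, 'a':2, 'b':1
C (first-col start): C('$')=0, C('0')=1, C('1')=2, C('3')=4, C('a')=5, C('b')=7
L[0]='a': occ=0, LF[0]=C('a')+0=5+0=5
L[1]='$': occ=0, LF[1]=C('$')+0=0+0=0
L[2]='3': occ=0, LF[2]=C('3')+0=4+0=4
L[3]='a': occ=1, LF[3]=C('a')+1=5+1=6
L[4]='b': occ=0, LF[4]=C('b')+0=7+0=7
L[5]='1': occ=0, LF[5]=C('1')+0=2+0=2
L[6]='0': occ=0, LF[6]=C('0')+0=1+0=1
L[7]='1': occ=1, LF[7]=C('1')+1=2+1=3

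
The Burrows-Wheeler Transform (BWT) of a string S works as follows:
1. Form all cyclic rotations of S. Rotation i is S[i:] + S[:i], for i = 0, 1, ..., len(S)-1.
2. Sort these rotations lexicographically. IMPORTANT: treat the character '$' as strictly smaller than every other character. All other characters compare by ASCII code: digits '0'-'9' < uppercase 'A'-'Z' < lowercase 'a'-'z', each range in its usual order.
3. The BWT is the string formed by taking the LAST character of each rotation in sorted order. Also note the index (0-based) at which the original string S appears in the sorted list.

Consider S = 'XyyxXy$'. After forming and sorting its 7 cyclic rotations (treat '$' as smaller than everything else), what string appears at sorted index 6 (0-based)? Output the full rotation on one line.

Answer: yyxXy$X

Derivation:
All 7 rotations (rotation i = S[i:]+S[:i]):
  rot[0] = XyyxXy$
  rot[1] = yyxXy$X
  rot[2] = yxXy$Xy
  rot[3] = xXy$Xyy
  rot[4] = Xy$Xyyx
  rot[5] = y$XyyxX
  rot[6] = $XyyxXy
Sorted (with $ < everything):
  sorted[0] = $XyyxXy
  sorted[1] = Xy$Xyyx
  sorted[2] = XyyxXy$
  sorted[3] = xXy$Xyy
  sorted[4] = y$XyyxX
  sorted[5] = yxXy$Xy
  sorted[6] = yyxXy$X
sorted[6] = yyxXy$X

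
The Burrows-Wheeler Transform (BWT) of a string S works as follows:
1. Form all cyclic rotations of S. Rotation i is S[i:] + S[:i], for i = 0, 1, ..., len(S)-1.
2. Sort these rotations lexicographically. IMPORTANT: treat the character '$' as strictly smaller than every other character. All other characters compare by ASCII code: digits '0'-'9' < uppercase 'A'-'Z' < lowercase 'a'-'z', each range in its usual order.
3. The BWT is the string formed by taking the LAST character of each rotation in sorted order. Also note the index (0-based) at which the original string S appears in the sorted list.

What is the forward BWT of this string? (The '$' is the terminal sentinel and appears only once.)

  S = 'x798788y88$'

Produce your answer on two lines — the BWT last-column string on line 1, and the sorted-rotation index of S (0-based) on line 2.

All 11 rotations (rotation i = S[i:]+S[:i]):
  rot[0] = x798788y88$
  rot[1] = 798788y88$x
  rot[2] = 98788y88$x7
  rot[3] = 8788y88$x79
  rot[4] = 788y88$x798
  rot[5] = 88y88$x7987
  rot[6] = 8y88$x79878
  rot[7] = y88$x798788
  rot[8] = 88$x798788y
  rot[9] = 8$x798788y8
  rot[10] = $x798788y88
Sorted (with $ < everything):
  sorted[0] = $x798788y88  (last char: '8')
  sorted[1] = 788y88$x798  (last char: '8')
  sorted[2] = 798788y88$x  (last char: 'x')
  sorted[3] = 8$x798788y8  (last char: '8')
  sorted[4] = 8788y88$x79  (last char: '9')
  sorted[5] = 88$x798788y  (last char: 'y')
  sorted[6] = 88y88$x7987  (last char: '7')
  sorted[7] = 8y88$x79878  (last char: '8')
  sorted[8] = 98788y88$x7  (last char: '7')
  sorted[9] = x798788y88$  (last char: '$')
  sorted[10] = y88$x798788  (last char: '8')
Last column: 88x89y787$8
Original string S is at sorted index 9

Answer: 88x89y787$8
9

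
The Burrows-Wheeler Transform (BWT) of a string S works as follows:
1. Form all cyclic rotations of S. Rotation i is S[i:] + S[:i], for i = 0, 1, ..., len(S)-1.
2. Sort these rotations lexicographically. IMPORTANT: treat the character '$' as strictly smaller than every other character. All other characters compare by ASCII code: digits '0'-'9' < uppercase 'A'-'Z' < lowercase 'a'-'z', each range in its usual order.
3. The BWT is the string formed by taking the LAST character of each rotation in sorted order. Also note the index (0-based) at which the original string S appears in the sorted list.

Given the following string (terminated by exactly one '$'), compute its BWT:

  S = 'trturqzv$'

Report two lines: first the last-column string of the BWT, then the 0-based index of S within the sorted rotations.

Answer: vrut$rtzq
4

Derivation:
All 9 rotations (rotation i = S[i:]+S[:i]):
  rot[0] = trturqzv$
  rot[1] = rturqzv$t
  rot[2] = turqzv$tr
  rot[3] = urqzv$trt
  rot[4] = rqzv$trtu
  rot[5] = qzv$trtur
  rot[6] = zv$trturq
  rot[7] = v$trturqz
  rot[8] = $trturqzv
Sorted (with $ < everything):
  sorted[0] = $trturqzv  (last char: 'v')
  sorted[1] = qzv$trtur  (last char: 'r')
  sorted[2] = rqzv$trtu  (last char: 'u')
  sorted[3] = rturqzv$t  (last char: 't')
  sorted[4] = trturqzv$  (last char: '$')
  sorted[5] = turqzv$tr  (last char: 'r')
  sorted[6] = urqzv$trt  (last char: 't')
  sorted[7] = v$trturqz  (last char: 'z')
  sorted[8] = zv$trturq  (last char: 'q')
Last column: vrut$rtzq
Original string S is at sorted index 4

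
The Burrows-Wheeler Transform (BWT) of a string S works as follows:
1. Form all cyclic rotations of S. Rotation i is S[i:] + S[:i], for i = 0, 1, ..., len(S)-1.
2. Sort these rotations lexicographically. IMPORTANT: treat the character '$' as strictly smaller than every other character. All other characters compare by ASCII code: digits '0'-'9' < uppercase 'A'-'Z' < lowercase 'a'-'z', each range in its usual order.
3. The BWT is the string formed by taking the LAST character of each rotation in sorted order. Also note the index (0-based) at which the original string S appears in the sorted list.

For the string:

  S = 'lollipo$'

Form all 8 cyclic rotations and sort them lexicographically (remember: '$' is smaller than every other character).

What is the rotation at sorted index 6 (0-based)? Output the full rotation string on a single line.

All 8 rotations (rotation i = S[i:]+S[:i]):
  rot[0] = lollipo$
  rot[1] = ollipo$l
  rot[2] = llipo$lo
  rot[3] = lipo$lol
  rot[4] = ipo$loll
  rot[5] = po$lolli
  rot[6] = o$lollip
  rot[7] = $lollipo
Sorted (with $ < everything):
  sorted[0] = $lollipo
  sorted[1] = ipo$loll
  sorted[2] = lipo$lol
  sorted[3] = llipo$lo
  sorted[4] = lollipo$
  sorted[5] = o$lollip
  sorted[6] = ollipo$l
  sorted[7] = po$lolli
sorted[6] = ollipo$l

Answer: ollipo$l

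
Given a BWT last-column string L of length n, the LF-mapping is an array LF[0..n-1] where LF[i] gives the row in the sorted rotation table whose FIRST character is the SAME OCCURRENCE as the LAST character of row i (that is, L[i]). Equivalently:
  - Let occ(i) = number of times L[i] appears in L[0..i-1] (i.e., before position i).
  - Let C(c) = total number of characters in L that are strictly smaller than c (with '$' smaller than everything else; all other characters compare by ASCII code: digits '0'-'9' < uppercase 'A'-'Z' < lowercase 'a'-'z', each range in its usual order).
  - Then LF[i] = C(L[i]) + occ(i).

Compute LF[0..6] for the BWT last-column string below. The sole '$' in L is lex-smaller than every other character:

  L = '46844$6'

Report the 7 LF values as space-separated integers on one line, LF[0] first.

Answer: 1 4 6 2 3 0 5

Derivation:
Char counts: '$':1, '4':3, '6':2, '8':1
C (first-col start): C('$')=0, C('4')=1, C('6')=4, C('8')=6
L[0]='4': occ=0, LF[0]=C('4')+0=1+0=1
L[1]='6': occ=0, LF[1]=C('6')+0=4+0=4
L[2]='8': occ=0, LF[2]=C('8')+0=6+0=6
L[3]='4': occ=1, LF[3]=C('4')+1=1+1=2
L[4]='4': occ=2, LF[4]=C('4')+2=1+2=3
L[5]='$': occ=0, LF[5]=C('$')+0=0+0=0
L[6]='6': occ=1, LF[6]=C('6')+1=4+1=5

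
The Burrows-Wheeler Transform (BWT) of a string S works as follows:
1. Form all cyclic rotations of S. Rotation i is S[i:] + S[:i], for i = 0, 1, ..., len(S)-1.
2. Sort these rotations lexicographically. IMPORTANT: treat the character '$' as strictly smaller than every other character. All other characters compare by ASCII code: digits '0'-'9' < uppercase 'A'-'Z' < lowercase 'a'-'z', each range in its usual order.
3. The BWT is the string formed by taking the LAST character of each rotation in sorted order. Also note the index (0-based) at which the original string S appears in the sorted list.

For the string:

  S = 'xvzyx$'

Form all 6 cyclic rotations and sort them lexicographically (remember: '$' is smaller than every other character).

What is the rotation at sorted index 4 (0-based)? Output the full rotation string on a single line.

All 6 rotations (rotation i = S[i:]+S[:i]):
  rot[0] = xvzyx$
  rot[1] = vzyx$x
  rot[2] = zyx$xv
  rot[3] = yx$xvz
  rot[4] = x$xvzy
  rot[5] = $xvzyx
Sorted (with $ < everything):
  sorted[0] = $xvzyx
  sorted[1] = vzyx$x
  sorted[2] = x$xvzy
  sorted[3] = xvzyx$
  sorted[4] = yx$xvz
  sorted[5] = zyx$xv
sorted[4] = yx$xvz

Answer: yx$xvz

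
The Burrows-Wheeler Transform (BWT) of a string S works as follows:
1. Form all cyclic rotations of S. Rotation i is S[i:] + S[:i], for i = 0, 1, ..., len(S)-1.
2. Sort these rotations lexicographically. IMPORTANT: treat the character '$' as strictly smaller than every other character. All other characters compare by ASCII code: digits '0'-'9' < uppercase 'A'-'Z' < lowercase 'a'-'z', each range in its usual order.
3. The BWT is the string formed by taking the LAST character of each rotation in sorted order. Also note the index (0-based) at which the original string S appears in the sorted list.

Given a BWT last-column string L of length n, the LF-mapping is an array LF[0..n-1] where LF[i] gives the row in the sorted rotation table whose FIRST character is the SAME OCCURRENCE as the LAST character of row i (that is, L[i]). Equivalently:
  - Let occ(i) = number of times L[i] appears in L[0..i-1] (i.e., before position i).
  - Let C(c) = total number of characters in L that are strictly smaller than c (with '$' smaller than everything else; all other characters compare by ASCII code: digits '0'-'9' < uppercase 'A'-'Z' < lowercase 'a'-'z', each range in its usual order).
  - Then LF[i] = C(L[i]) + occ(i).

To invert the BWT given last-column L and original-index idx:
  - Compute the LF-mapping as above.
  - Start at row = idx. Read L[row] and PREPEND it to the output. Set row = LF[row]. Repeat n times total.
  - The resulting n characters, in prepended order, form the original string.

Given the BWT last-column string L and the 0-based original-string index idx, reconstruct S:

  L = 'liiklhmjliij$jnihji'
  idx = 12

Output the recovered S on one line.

Answer: jmijjkihijilihlinl$

Derivation:
LF mapping: 14 3 4 13 15 1 17 9 16 5 6 10 0 11 18 7 2 12 8
Walk LF starting at row 12, prepending L[row]:
  step 1: row=12, L[12]='$', prepend. Next row=LF[12]=0
  step 2: row=0, L[0]='l', prepend. Next row=LF[0]=14
  step 3: row=14, L[14]='n', prepend. Next row=LF[14]=18
  step 4: row=18, L[18]='i', prepend. Next row=LF[18]=8
  step 5: row=8, L[8]='l', prepend. Next row=LF[8]=16
  step 6: row=16, L[16]='h', prepend. Next row=LF[16]=2
  step 7: row=2, L[2]='i', prepend. Next row=LF[2]=4
  step 8: row=4, L[4]='l', prepend. Next row=LF[4]=15
  step 9: row=15, L[15]='i', prepend. Next row=LF[15]=7
  step 10: row=7, L[7]='j', prepend. Next row=LF[7]=9
  step 11: row=9, L[9]='i', prepend. Next row=LF[9]=5
  step 12: row=5, L[5]='h', prepend. Next row=LF[5]=1
  step 13: row=1, L[1]='i', prepend. Next row=LF[1]=3
  step 14: row=3, L[3]='k', prepend. Next row=LF[3]=13
  step 15: row=13, L[13]='j', prepend. Next row=LF[13]=11
  step 16: row=11, L[11]='j', prepend. Next row=LF[11]=10
  step 17: row=10, L[10]='i', prepend. Next row=LF[10]=6
  step 18: row=6, L[6]='m', prepend. Next row=LF[6]=17
  step 19: row=17, L[17]='j', prepend. Next row=LF[17]=12
Reversed output: jmijjkihijilihlinl$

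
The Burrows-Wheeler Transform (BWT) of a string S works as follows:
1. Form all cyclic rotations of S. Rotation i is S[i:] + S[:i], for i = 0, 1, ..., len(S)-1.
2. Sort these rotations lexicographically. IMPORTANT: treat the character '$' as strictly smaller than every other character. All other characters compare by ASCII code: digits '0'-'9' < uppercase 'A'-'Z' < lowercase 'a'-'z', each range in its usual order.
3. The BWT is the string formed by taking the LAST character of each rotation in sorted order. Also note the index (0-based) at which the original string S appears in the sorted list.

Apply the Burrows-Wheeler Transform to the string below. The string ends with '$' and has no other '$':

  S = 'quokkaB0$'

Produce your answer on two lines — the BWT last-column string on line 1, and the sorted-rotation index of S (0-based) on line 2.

Answer: 0Bakkou$q
7

Derivation:
All 9 rotations (rotation i = S[i:]+S[:i]):
  rot[0] = quokkaB0$
  rot[1] = uokkaB0$q
  rot[2] = okkaB0$qu
  rot[3] = kkaB0$quo
  rot[4] = kaB0$quok
  rot[5] = aB0$quokk
  rot[6] = B0$quokka
  rot[7] = 0$quokkaB
  rot[8] = $quokkaB0
Sorted (with $ < everything):
  sorted[0] = $quokkaB0  (last char: '0')
  sorted[1] = 0$quokkaB  (last char: 'B')
  sorted[2] = B0$quokka  (last char: 'a')
  sorted[3] = aB0$quokk  (last char: 'k')
  sorted[4] = kaB0$quok  (last char: 'k')
  sorted[5] = kkaB0$quo  (last char: 'o')
  sorted[6] = okkaB0$qu  (last char: 'u')
  sorted[7] = quokkaB0$  (last char: '$')
  sorted[8] = uokkaB0$q  (last char: 'q')
Last column: 0Bakkou$q
Original string S is at sorted index 7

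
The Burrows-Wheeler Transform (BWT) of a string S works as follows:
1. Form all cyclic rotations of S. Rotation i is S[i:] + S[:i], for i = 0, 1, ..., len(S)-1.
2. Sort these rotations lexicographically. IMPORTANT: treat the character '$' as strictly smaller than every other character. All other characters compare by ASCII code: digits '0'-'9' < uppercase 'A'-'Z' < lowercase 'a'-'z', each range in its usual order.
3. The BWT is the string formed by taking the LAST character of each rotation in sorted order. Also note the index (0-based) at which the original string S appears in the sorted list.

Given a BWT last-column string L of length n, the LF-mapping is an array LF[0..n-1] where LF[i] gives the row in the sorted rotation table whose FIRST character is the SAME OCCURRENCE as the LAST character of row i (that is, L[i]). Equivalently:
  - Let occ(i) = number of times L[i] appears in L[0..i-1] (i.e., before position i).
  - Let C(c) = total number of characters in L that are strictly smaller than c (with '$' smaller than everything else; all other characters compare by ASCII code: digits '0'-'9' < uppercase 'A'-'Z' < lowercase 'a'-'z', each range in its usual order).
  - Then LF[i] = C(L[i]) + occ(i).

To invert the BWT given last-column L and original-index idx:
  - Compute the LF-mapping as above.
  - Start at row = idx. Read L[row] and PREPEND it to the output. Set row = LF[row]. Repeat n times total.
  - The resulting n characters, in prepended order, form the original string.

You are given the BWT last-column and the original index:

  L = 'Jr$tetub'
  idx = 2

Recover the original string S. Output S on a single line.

LF mapping: 1 4 0 5 3 6 7 2
Walk LF starting at row 2, prepending L[row]:
  step 1: row=2, L[2]='$', prepend. Next row=LF[2]=0
  step 2: row=0, L[0]='J', prepend. Next row=LF[0]=1
  step 3: row=1, L[1]='r', prepend. Next row=LF[1]=4
  step 4: row=4, L[4]='e', prepend. Next row=LF[4]=3
  step 5: row=3, L[3]='t', prepend. Next row=LF[3]=5
  step 6: row=5, L[5]='t', prepend. Next row=LF[5]=6
  step 7: row=6, L[6]='u', prepend. Next row=LF[6]=7
  step 8: row=7, L[7]='b', prepend. Next row=LF[7]=2
Reversed output: butterJ$

Answer: butterJ$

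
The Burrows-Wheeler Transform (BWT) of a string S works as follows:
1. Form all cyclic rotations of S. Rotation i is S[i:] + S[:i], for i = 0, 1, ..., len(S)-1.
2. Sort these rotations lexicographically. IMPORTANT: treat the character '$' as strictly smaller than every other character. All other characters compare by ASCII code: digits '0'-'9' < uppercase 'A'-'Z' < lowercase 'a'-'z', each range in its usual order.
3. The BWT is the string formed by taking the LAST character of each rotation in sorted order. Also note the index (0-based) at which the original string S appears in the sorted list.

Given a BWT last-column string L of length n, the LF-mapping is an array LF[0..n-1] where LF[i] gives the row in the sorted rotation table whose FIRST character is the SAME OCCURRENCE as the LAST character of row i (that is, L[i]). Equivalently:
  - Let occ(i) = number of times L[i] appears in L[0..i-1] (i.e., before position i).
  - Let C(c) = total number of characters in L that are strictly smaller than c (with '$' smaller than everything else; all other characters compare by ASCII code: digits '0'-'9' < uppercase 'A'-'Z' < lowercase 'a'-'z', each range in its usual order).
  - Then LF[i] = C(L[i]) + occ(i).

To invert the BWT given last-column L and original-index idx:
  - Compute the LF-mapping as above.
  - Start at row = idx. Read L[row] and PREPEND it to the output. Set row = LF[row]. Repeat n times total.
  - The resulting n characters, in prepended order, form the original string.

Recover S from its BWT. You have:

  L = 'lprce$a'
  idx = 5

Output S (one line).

LF mapping: 4 5 6 2 3 0 1
Walk LF starting at row 5, prepending L[row]:
  step 1: row=5, L[5]='$', prepend. Next row=LF[5]=0
  step 2: row=0, L[0]='l', prepend. Next row=LF[0]=4
  step 3: row=4, L[4]='e', prepend. Next row=LF[4]=3
  step 4: row=3, L[3]='c', prepend. Next row=LF[3]=2
  step 5: row=2, L[2]='r', prepend. Next row=LF[2]=6
  step 6: row=6, L[6]='a', prepend. Next row=LF[6]=1
  step 7: row=1, L[1]='p', prepend. Next row=LF[1]=5
Reversed output: parcel$

Answer: parcel$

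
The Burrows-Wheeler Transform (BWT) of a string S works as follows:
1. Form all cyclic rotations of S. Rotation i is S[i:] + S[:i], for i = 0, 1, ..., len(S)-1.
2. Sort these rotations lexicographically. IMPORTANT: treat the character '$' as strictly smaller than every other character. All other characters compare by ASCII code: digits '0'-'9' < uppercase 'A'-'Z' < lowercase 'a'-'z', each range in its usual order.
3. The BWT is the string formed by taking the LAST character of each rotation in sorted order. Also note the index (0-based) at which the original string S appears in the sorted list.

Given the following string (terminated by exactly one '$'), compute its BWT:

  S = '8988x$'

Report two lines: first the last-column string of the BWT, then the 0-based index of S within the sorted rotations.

All 6 rotations (rotation i = S[i:]+S[:i]):
  rot[0] = 8988x$
  rot[1] = 988x$8
  rot[2] = 88x$89
  rot[3] = 8x$898
  rot[4] = x$8988
  rot[5] = $8988x
Sorted (with $ < everything):
  sorted[0] = $8988x  (last char: 'x')
  sorted[1] = 88x$89  (last char: '9')
  sorted[2] = 8988x$  (last char: '$')
  sorted[3] = 8x$898  (last char: '8')
  sorted[4] = 988x$8  (last char: '8')
  sorted[5] = x$8988  (last char: '8')
Last column: x9$888
Original string S is at sorted index 2

Answer: x9$888
2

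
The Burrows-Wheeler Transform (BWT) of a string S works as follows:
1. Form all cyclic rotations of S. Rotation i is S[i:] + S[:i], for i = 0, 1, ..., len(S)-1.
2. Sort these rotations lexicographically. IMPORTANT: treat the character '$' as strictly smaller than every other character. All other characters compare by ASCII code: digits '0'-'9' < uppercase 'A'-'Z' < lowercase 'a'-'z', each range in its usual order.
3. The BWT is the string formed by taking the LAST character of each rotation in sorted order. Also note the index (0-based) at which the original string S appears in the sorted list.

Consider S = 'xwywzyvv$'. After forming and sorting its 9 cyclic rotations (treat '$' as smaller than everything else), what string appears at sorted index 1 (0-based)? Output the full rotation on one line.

Answer: v$xwywzyv

Derivation:
All 9 rotations (rotation i = S[i:]+S[:i]):
  rot[0] = xwywzyvv$
  rot[1] = wywzyvv$x
  rot[2] = ywzyvv$xw
  rot[3] = wzyvv$xwy
  rot[4] = zyvv$xwyw
  rot[5] = yvv$xwywz
  rot[6] = vv$xwywzy
  rot[7] = v$xwywzyv
  rot[8] = $xwywzyvv
Sorted (with $ < everything):
  sorted[0] = $xwywzyvv
  sorted[1] = v$xwywzyv
  sorted[2] = vv$xwywzy
  sorted[3] = wywzyvv$x
  sorted[4] = wzyvv$xwy
  sorted[5] = xwywzyvv$
  sorted[6] = yvv$xwywz
  sorted[7] = ywzyvv$xw
  sorted[8] = zyvv$xwyw
sorted[1] = v$xwywzyv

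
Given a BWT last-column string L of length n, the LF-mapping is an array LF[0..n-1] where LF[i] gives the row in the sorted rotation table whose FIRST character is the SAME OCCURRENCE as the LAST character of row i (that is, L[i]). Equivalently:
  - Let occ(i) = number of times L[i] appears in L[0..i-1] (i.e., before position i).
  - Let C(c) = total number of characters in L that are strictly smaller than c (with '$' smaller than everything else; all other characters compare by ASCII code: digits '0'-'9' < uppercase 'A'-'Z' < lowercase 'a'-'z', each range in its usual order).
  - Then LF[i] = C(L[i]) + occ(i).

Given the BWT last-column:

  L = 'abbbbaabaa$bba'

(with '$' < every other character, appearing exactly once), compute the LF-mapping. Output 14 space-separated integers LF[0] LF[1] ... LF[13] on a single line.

Answer: 1 7 8 9 10 2 3 11 4 5 0 12 13 6

Derivation:
Char counts: '$':1, 'a':6, 'b':7
C (first-col start): C('$')=0, C('a')=1, C('b')=7
L[0]='a': occ=0, LF[0]=C('a')+0=1+0=1
L[1]='b': occ=0, LF[1]=C('b')+0=7+0=7
L[2]='b': occ=1, LF[2]=C('b')+1=7+1=8
L[3]='b': occ=2, LF[3]=C('b')+2=7+2=9
L[4]='b': occ=3, LF[4]=C('b')+3=7+3=10
L[5]='a': occ=1, LF[5]=C('a')+1=1+1=2
L[6]='a': occ=2, LF[6]=C('a')+2=1+2=3
L[7]='b': occ=4, LF[7]=C('b')+4=7+4=11
L[8]='a': occ=3, LF[8]=C('a')+3=1+3=4
L[9]='a': occ=4, LF[9]=C('a')+4=1+4=5
L[10]='$': occ=0, LF[10]=C('$')+0=0+0=0
L[11]='b': occ=5, LF[11]=C('b')+5=7+5=12
L[12]='b': occ=6, LF[12]=C('b')+6=7+6=13
L[13]='a': occ=5, LF[13]=C('a')+5=1+5=6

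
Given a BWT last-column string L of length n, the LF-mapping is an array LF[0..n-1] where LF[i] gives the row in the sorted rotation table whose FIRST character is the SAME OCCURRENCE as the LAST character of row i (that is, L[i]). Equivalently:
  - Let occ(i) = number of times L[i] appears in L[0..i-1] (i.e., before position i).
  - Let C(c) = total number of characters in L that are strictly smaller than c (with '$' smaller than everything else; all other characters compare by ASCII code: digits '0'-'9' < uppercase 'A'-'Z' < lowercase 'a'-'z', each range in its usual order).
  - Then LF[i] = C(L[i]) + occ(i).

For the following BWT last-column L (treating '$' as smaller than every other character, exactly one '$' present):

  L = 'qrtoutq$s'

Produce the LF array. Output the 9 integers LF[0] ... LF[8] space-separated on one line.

Char counts: '$':1, 'o':1, 'q':2, 'r':1, 's':1, 't':2, 'u':1
C (first-col start): C('$')=0, C('o')=1, C('q')=2, C('r')=4, C('s')=5, C('t')=6, C('u')=8
L[0]='q': occ=0, LF[0]=C('q')+0=2+0=2
L[1]='r': occ=0, LF[1]=C('r')+0=4+0=4
L[2]='t': occ=0, LF[2]=C('t')+0=6+0=6
L[3]='o': occ=0, LF[3]=C('o')+0=1+0=1
L[4]='u': occ=0, LF[4]=C('u')+0=8+0=8
L[5]='t': occ=1, LF[5]=C('t')+1=6+1=7
L[6]='q': occ=1, LF[6]=C('q')+1=2+1=3
L[7]='$': occ=0, LF[7]=C('$')+0=0+0=0
L[8]='s': occ=0, LF[8]=C('s')+0=5+0=5

Answer: 2 4 6 1 8 7 3 0 5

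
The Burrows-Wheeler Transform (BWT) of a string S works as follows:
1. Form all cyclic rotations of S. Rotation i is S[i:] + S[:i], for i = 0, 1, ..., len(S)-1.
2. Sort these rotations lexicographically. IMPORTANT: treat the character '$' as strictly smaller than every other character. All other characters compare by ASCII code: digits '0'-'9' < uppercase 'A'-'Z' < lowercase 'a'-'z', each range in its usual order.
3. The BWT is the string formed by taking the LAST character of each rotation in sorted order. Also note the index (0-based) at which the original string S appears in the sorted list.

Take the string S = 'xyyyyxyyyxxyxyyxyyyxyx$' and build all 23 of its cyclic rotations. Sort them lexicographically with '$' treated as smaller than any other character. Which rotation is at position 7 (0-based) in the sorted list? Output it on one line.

Answer: xyyyxyx$xyyyyxyyyxxyxyy

Derivation:
All 23 rotations (rotation i = S[i:]+S[:i]):
  rot[0] = xyyyyxyyyxxyxyyxyyyxyx$
  rot[1] = yyyyxyyyxxyxyyxyyyxyx$x
  rot[2] = yyyxyyyxxyxyyxyyyxyx$xy
  rot[3] = yyxyyyxxyxyyxyyyxyx$xyy
  rot[4] = yxyyyxxyxyyxyyyxyx$xyyy
  rot[5] = xyyyxxyxyyxyyyxyx$xyyyy
  rot[6] = yyyxxyxyyxyyyxyx$xyyyyx
  rot[7] = yyxxyxyyxyyyxyx$xyyyyxy
  rot[8] = yxxyxyyxyyyxyx$xyyyyxyy
  rot[9] = xxyxyyxyyyxyx$xyyyyxyyy
  rot[10] = xyxyyxyyyxyx$xyyyyxyyyx
  rot[11] = yxyyxyyyxyx$xyyyyxyyyxx
  rot[12] = xyyxyyyxyx$xyyyyxyyyxxy
  rot[13] = yyxyyyxyx$xyyyyxyyyxxyx
  rot[14] = yxyyyxyx$xyyyyxyyyxxyxy
  rot[15] = xyyyxyx$xyyyyxyyyxxyxyy
  rot[16] = yyyxyx$xyyyyxyyyxxyxyyx
  rot[17] = yyxyx$xyyyyxyyyxxyxyyxy
  rot[18] = yxyx$xyyyyxyyyxxyxyyxyy
  rot[19] = xyx$xyyyyxyyyxxyxyyxyyy
  rot[20] = yx$xyyyyxyyyxxyxyyxyyyx
  rot[21] = x$xyyyyxyyyxxyxyyxyyyxy
  rot[22] = $xyyyyxyyyxxyxyyxyyyxyx
Sorted (with $ < everything):
  sorted[0] = $xyyyyxyyyxxyxyyxyyyxyx
  sorted[1] = x$xyyyyxyyyxxyxyyxyyyxy
  sorted[2] = xxyxyyxyyyxyx$xyyyyxyyy
  sorted[3] = xyx$xyyyyxyyyxxyxyyxyyy
  sorted[4] = xyxyyxyyyxyx$xyyyyxyyyx
  sorted[5] = xyyxyyyxyx$xyyyyxyyyxxy
  sorted[6] = xyyyxxyxyyxyyyxyx$xyyyy
  sorted[7] = xyyyxyx$xyyyyxyyyxxyxyy
  sorted[8] = xyyyyxyyyxxyxyyxyyyxyx$
  sorted[9] = yx$xyyyyxyyyxxyxyyxyyyx
  sorted[10] = yxxyxyyxyyyxyx$xyyyyxyy
  sorted[11] = yxyx$xyyyyxyyyxxyxyyxyy
  sorted[12] = yxyyxyyyxyx$xyyyyxyyyxx
  sorted[13] = yxyyyxxyxyyxyyyxyx$xyyy
  sorted[14] = yxyyyxyx$xyyyyxyyyxxyxy
  sorted[15] = yyxxyxyyxyyyxyx$xyyyyxy
  sorted[16] = yyxyx$xyyyyxyyyxxyxyyxy
  sorted[17] = yyxyyyxxyxyyxyyyxyx$xyy
  sorted[18] = yyxyyyxyx$xyyyyxyyyxxyx
  sorted[19] = yyyxxyxyyxyyyxyx$xyyyyx
  sorted[20] = yyyxyx$xyyyyxyyyxxyxyyx
  sorted[21] = yyyxyyyxxyxyyxyyyxyx$xy
  sorted[22] = yyyyxyyyxxyxyyxyyyxyx$x
sorted[7] = xyyyxyx$xyyyyxyyyxxyxyy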